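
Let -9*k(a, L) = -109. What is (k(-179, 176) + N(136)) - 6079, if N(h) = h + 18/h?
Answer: -3629623/612 ≈ -5930.8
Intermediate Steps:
k(a, L) = 109/9 (k(a, L) = -⅑*(-109) = 109/9)
(k(-179, 176) + N(136)) - 6079 = (109/9 + (136 + 18/136)) - 6079 = (109/9 + (136 + 18*(1/136))) - 6079 = (109/9 + (136 + 9/68)) - 6079 = (109/9 + 9257/68) - 6079 = 90725/612 - 6079 = -3629623/612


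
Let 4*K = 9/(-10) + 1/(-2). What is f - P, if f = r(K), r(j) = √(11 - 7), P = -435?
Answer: 437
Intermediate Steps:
K = -7/20 (K = (9/(-10) + 1/(-2))/4 = (9*(-⅒) + 1*(-½))/4 = (-9/10 - ½)/4 = (¼)*(-7/5) = -7/20 ≈ -0.35000)
r(j) = 2 (r(j) = √4 = 2)
f = 2
f - P = 2 - 1*(-435) = 2 + 435 = 437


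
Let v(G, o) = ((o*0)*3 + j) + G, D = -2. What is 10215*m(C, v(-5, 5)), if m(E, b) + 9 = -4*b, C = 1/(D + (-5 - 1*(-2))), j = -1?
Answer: 153225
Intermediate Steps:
v(G, o) = -1 + G (v(G, o) = ((o*0)*3 - 1) + G = (0*3 - 1) + G = (0 - 1) + G = -1 + G)
C = -1/5 (C = 1/(-2 + (-5 - 1*(-2))) = 1/(-2 + (-5 + 2)) = 1/(-2 - 3) = 1/(-5) = -1/5 ≈ -0.20000)
m(E, b) = -9 - 4*b
10215*m(C, v(-5, 5)) = 10215*(-9 - 4*(-1 - 5)) = 10215*(-9 - 4*(-6)) = 10215*(-9 + 24) = 10215*15 = 153225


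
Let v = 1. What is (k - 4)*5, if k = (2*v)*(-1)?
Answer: -30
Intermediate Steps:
k = -2 (k = (2*1)*(-1) = 2*(-1) = -2)
(k - 4)*5 = (-2 - 4)*5 = -6*5 = -30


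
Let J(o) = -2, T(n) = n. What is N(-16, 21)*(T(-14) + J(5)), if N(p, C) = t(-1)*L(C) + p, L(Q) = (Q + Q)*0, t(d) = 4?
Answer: 256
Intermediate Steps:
L(Q) = 0 (L(Q) = (2*Q)*0 = 0)
N(p, C) = p (N(p, C) = 4*0 + p = 0 + p = p)
N(-16, 21)*(T(-14) + J(5)) = -16*(-14 - 2) = -16*(-16) = 256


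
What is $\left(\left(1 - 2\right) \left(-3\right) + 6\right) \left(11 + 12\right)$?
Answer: $207$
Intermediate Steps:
$\left(\left(1 - 2\right) \left(-3\right) + 6\right) \left(11 + 12\right) = \left(\left(1 - 2\right) \left(-3\right) + 6\right) 23 = \left(\left(-1\right) \left(-3\right) + 6\right) 23 = \left(3 + 6\right) 23 = 9 \cdot 23 = 207$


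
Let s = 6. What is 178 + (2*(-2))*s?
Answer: 154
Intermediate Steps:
178 + (2*(-2))*s = 178 + (2*(-2))*6 = 178 - 4*6 = 178 - 24 = 154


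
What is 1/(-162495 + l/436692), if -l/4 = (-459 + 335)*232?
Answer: -109173/17740037867 ≈ -6.1540e-6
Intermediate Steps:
l = 115072 (l = -4*(-459 + 335)*232 = -(-496)*232 = -4*(-28768) = 115072)
1/(-162495 + l/436692) = 1/(-162495 + 115072/436692) = 1/(-162495 + 115072*(1/436692)) = 1/(-162495 + 28768/109173) = 1/(-17740037867/109173) = -109173/17740037867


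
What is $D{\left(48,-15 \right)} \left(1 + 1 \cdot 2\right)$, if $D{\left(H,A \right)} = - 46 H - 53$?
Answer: $-6783$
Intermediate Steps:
$D{\left(H,A \right)} = -53 - 46 H$ ($D{\left(H,A \right)} = - 46 H - 53 = -53 - 46 H$)
$D{\left(48,-15 \right)} \left(1 + 1 \cdot 2\right) = \left(-53 - 2208\right) \left(1 + 1 \cdot 2\right) = \left(-53 - 2208\right) \left(1 + 2\right) = \left(-2261\right) 3 = -6783$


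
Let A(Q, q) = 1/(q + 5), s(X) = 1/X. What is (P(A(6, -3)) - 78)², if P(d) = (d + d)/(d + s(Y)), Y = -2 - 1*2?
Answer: 5476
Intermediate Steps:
Y = -4 (Y = -2 - 2 = -4)
A(Q, q) = 1/(5 + q)
P(d) = 2*d/(-¼ + d) (P(d) = (d + d)/(d + 1/(-4)) = (2*d)/(d - ¼) = (2*d)/(-¼ + d) = 2*d/(-¼ + d))
(P(A(6, -3)) - 78)² = (8/((5 - 3)*(-1 + 4/(5 - 3))) - 78)² = (8/(2*(-1 + 4/2)) - 78)² = (8*(½)/(-1 + 4*(½)) - 78)² = (8*(½)/(-1 + 2) - 78)² = (8*(½)/1 - 78)² = (8*(½)*1 - 78)² = (4 - 78)² = (-74)² = 5476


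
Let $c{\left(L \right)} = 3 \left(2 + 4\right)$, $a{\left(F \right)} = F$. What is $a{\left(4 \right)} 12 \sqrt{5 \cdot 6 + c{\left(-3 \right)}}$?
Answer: $192 \sqrt{3} \approx 332.55$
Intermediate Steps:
$c{\left(L \right)} = 18$ ($c{\left(L \right)} = 3 \cdot 6 = 18$)
$a{\left(4 \right)} 12 \sqrt{5 \cdot 6 + c{\left(-3 \right)}} = 4 \cdot 12 \sqrt{5 \cdot 6 + 18} = 48 \sqrt{30 + 18} = 48 \sqrt{48} = 48 \cdot 4 \sqrt{3} = 192 \sqrt{3}$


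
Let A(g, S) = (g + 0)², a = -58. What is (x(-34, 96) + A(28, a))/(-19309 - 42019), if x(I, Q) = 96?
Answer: -55/3833 ≈ -0.014349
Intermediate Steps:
A(g, S) = g²
(x(-34, 96) + A(28, a))/(-19309 - 42019) = (96 + 28²)/(-19309 - 42019) = (96 + 784)/(-61328) = 880*(-1/61328) = -55/3833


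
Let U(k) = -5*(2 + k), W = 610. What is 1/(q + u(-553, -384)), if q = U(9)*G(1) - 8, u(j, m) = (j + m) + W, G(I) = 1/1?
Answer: -1/390 ≈ -0.0025641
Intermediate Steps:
G(I) = 1
U(k) = -10 - 5*k
u(j, m) = 610 + j + m (u(j, m) = (j + m) + 610 = 610 + j + m)
q = -63 (q = (-10 - 5*9)*1 - 8 = (-10 - 45)*1 - 8 = -55*1 - 8 = -55 - 8 = -63)
1/(q + u(-553, -384)) = 1/(-63 + (610 - 553 - 384)) = 1/(-63 - 327) = 1/(-390) = -1/390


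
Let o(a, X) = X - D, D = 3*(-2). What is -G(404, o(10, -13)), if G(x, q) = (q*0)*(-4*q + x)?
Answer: 0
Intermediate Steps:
D = -6
o(a, X) = 6 + X (o(a, X) = X - 1*(-6) = X + 6 = 6 + X)
G(x, q) = 0 (G(x, q) = 0*(x - 4*q) = 0)
-G(404, o(10, -13)) = -1*0 = 0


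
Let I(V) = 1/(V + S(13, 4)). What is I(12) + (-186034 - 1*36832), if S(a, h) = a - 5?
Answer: -4457319/20 ≈ -2.2287e+5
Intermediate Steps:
S(a, h) = -5 + a
I(V) = 1/(8 + V) (I(V) = 1/(V + (-5 + 13)) = 1/(V + 8) = 1/(8 + V))
I(12) + (-186034 - 1*36832) = 1/(8 + 12) + (-186034 - 1*36832) = 1/20 + (-186034 - 36832) = 1/20 - 222866 = -4457319/20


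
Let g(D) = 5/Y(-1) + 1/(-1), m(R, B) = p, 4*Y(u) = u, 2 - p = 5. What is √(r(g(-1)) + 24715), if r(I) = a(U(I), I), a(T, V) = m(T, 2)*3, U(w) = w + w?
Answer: √24706 ≈ 157.18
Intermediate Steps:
p = -3 (p = 2 - 1*5 = 2 - 5 = -3)
U(w) = 2*w
Y(u) = u/4
m(R, B) = -3
g(D) = -21 (g(D) = 5/(((¼)*(-1))) + 1/(-1) = 5/(-¼) + 1*(-1) = 5*(-4) - 1 = -20 - 1 = -21)
a(T, V) = -9 (a(T, V) = -3*3 = -9)
r(I) = -9
√(r(g(-1)) + 24715) = √(-9 + 24715) = √24706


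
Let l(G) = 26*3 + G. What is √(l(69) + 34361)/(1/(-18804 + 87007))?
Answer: 136406*√8627 ≈ 1.2670e+7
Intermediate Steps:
l(G) = 78 + G
√(l(69) + 34361)/(1/(-18804 + 87007)) = √((78 + 69) + 34361)/(1/(-18804 + 87007)) = √(147 + 34361)/(1/68203) = √34508/(1/68203) = (2*√8627)*68203 = 136406*√8627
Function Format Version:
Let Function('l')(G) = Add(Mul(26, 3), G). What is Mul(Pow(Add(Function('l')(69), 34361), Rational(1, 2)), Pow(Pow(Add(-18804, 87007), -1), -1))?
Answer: Mul(136406, Pow(8627, Rational(1, 2))) ≈ 1.2670e+7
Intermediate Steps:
Function('l')(G) = Add(78, G)
Mul(Pow(Add(Function('l')(69), 34361), Rational(1, 2)), Pow(Pow(Add(-18804, 87007), -1), -1)) = Mul(Pow(Add(Add(78, 69), 34361), Rational(1, 2)), Pow(Pow(Add(-18804, 87007), -1), -1)) = Mul(Pow(Add(147, 34361), Rational(1, 2)), Pow(Pow(68203, -1), -1)) = Mul(Pow(34508, Rational(1, 2)), Pow(Rational(1, 68203), -1)) = Mul(Mul(2, Pow(8627, Rational(1, 2))), 68203) = Mul(136406, Pow(8627, Rational(1, 2)))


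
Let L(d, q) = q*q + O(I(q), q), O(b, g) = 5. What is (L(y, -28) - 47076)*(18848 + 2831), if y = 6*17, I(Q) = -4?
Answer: -1003455873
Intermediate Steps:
y = 102
L(d, q) = 5 + q² (L(d, q) = q*q + 5 = q² + 5 = 5 + q²)
(L(y, -28) - 47076)*(18848 + 2831) = ((5 + (-28)²) - 47076)*(18848 + 2831) = ((5 + 784) - 47076)*21679 = (789 - 47076)*21679 = -46287*21679 = -1003455873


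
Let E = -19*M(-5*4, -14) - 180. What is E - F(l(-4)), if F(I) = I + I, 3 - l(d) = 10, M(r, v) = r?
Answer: 214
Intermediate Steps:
l(d) = -7 (l(d) = 3 - 1*10 = 3 - 10 = -7)
E = 200 (E = -(-95)*4 - 180 = -19*(-20) - 180 = 380 - 180 = 200)
F(I) = 2*I
E - F(l(-4)) = 200 - 2*(-7) = 200 - 1*(-14) = 200 + 14 = 214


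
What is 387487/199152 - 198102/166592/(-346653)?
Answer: 189048265837/97162676064 ≈ 1.9457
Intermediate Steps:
387487/199152 - 198102/166592/(-346653) = 387487*(1/199152) - 198102*1/166592*(-1/346653) = 387487/199152 - 723/608*(-1/346653) = 387487/199152 + 241/70255008 = 189048265837/97162676064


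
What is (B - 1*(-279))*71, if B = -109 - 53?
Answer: 8307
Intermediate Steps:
B = -162
(B - 1*(-279))*71 = (-162 - 1*(-279))*71 = (-162 + 279)*71 = 117*71 = 8307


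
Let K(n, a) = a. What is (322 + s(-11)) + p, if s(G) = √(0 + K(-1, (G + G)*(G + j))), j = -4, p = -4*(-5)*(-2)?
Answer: 282 + √330 ≈ 300.17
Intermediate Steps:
p = -40 (p = 20*(-2) = -40)
s(G) = √2*√(G*(-4 + G)) (s(G) = √(0 + (G + G)*(G - 4)) = √(0 + (2*G)*(-4 + G)) = √(0 + 2*G*(-4 + G)) = √(2*G*(-4 + G)) = √2*√(G*(-4 + G)))
(322 + s(-11)) + p = (322 + √2*√(-11*(-4 - 11))) - 40 = (322 + √2*√(-11*(-15))) - 40 = (322 + √2*√165) - 40 = (322 + √330) - 40 = 282 + √330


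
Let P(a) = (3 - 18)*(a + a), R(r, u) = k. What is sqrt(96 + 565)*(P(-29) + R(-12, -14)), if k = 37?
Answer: 907*sqrt(661) ≈ 23319.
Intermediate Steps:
R(r, u) = 37
P(a) = -30*a
sqrt(96 + 565)*(P(-29) + R(-12, -14)) = sqrt(96 + 565)*(-30*(-29) + 37) = sqrt(661)*(870 + 37) = sqrt(661)*907 = 907*sqrt(661)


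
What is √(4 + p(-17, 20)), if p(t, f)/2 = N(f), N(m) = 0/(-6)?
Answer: 2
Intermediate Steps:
N(m) = 0 (N(m) = 0*(-⅙) = 0)
p(t, f) = 0 (p(t, f) = 2*0 = 0)
√(4 + p(-17, 20)) = √(4 + 0) = √4 = 2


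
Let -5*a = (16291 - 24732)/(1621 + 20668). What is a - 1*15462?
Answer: -1723154149/111445 ≈ -15462.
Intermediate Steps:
a = 8441/111445 (a = -(16291 - 24732)/(5*(1621 + 20668)) = -(-8441)/(5*22289) = -⅕*(-8441/22289) = 8441/111445 ≈ 0.075741)
a - 1*15462 = 8441/111445 - 1*15462 = 8441/111445 - 15462 = -1723154149/111445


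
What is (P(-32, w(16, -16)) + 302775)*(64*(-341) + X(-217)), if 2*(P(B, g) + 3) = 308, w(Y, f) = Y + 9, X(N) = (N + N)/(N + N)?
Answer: -6610754098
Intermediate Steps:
X(N) = 1 (X(N) = (2*N)/((2*N)) = (2*N)*(1/(2*N)) = 1)
w(Y, f) = 9 + Y
P(B, g) = 151 (P(B, g) = -3 + (½)*308 = -3 + 154 = 151)
(P(-32, w(16, -16)) + 302775)*(64*(-341) + X(-217)) = (151 + 302775)*(64*(-341) + 1) = 302926*(-21824 + 1) = 302926*(-21823) = -6610754098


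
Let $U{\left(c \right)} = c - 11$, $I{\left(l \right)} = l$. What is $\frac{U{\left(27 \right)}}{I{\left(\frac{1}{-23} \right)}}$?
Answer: $-368$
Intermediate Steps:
$U{\left(c \right)} = -11 + c$
$\frac{U{\left(27 \right)}}{I{\left(\frac{1}{-23} \right)}} = \frac{-11 + 27}{\frac{1}{-23}} = \frac{16}{- \frac{1}{23}} = 16 \left(-23\right) = -368$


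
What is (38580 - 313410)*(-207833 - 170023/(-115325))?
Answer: 188204924400876/3295 ≈ 5.7118e+10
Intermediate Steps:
(38580 - 313410)*(-207833 - 170023/(-115325)) = -274830*(-207833 - 170023*(-1/115325)) = -274830*(-207833 + 24289/16475) = -274830*(-3424024386/16475) = 188204924400876/3295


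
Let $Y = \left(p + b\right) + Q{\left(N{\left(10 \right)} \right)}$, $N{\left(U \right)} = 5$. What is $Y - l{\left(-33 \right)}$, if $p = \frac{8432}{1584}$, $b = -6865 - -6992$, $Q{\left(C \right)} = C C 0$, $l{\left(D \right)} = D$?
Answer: $\frac{16367}{99} \approx 165.32$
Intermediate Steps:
$Q{\left(C \right)} = 0$ ($Q{\left(C \right)} = C^{2} \cdot 0 = 0$)
$b = 127$ ($b = -6865 + 6992 = 127$)
$p = \frac{527}{99}$ ($p = 8432 \cdot \frac{1}{1584} = \frac{527}{99} \approx 5.3232$)
$Y = \frac{13100}{99}$ ($Y = \left(\frac{527}{99} + 127\right) + 0 = \frac{13100}{99} + 0 = \frac{13100}{99} \approx 132.32$)
$Y - l{\left(-33 \right)} = \frac{13100}{99} - -33 = \frac{13100}{99} + 33 = \frac{16367}{99}$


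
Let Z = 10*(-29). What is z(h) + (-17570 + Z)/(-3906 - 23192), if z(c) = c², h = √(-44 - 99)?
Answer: -1928577/13549 ≈ -142.34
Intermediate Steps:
h = I*√143 (h = √(-143) = I*√143 ≈ 11.958*I)
Z = -290
z(h) + (-17570 + Z)/(-3906 - 23192) = (I*√143)² + (-17570 - 290)/(-3906 - 23192) = -143 - 17860/(-27098) = -143 - 17860*(-1/27098) = -143 + 8930/13549 = -1928577/13549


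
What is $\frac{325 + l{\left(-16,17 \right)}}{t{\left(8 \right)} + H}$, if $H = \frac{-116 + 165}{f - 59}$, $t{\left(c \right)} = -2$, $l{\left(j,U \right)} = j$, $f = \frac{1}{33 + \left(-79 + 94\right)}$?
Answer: $- \frac{874779}{8014} \approx -109.16$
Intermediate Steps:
$f = \frac{1}{48}$ ($f = \frac{1}{33 + 15} = \frac{1}{48} \approx 0.020833$)
$H = - \frac{2352}{2831}$ ($H = \frac{-116 + 165}{\frac{1}{48} - 59} = \frac{49}{- \frac{2831}{48}} = 49 \left(- \frac{48}{2831}\right) = - \frac{2352}{2831} \approx -0.8308$)
$\frac{325 + l{\left(-16,17 \right)}}{t{\left(8 \right)} + H} = \frac{325 - 16}{-2 - \frac{2352}{2831}} = \frac{309}{- \frac{8014}{2831}} = 309 \left(- \frac{2831}{8014}\right) = - \frac{874779}{8014}$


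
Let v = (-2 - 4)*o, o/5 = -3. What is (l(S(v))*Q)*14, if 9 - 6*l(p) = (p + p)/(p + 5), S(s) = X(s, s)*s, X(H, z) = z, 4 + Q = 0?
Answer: -105924/1621 ≈ -65.345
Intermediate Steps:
Q = -4 (Q = -4 + 0 = -4)
o = -15 (o = 5*(-3) = -15)
v = 90 (v = (-2 - 4)*(-15) = -6*(-15) = 90)
S(s) = s**2 (S(s) = s*s = s**2)
l(p) = 3/2 - p/(3*(5 + p)) (l(p) = 3/2 - (p + p)/(6*(p + 5)) = 3/2 - 2*p/(6*(5 + p)) = 3/2 - p/(3*(5 + p)))
(l(S(v))*Q)*14 = (((45 + 7*90**2)/(6*(5 + 90**2)))*(-4))*14 = (((45 + 7*8100)/(6*(5 + 8100)))*(-4))*14 = (((1/6)*(45 + 56700)/8105)*(-4))*14 = (((1/6)*(1/8105)*56745)*(-4))*14 = ((3783/3242)*(-4))*14 = -7566/1621*14 = -105924/1621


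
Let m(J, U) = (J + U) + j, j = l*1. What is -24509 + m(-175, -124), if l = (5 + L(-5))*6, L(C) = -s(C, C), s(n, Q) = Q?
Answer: -24748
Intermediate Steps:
L(C) = -C
l = 60 (l = (5 - 1*(-5))*6 = (5 + 5)*6 = 10*6 = 60)
j = 60 (j = 60*1 = 60)
m(J, U) = 60 + J + U (m(J, U) = (J + U) + 60 = 60 + J + U)
-24509 + m(-175, -124) = -24509 + (60 - 175 - 124) = -24509 - 239 = -24748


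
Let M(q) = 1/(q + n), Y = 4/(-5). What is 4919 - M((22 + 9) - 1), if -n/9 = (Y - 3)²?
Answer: 12292606/2499 ≈ 4919.0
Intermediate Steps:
Y = -⅘ (Y = 4*(-⅕) = -⅘ ≈ -0.80000)
n = -3249/25 (n = -9*(-⅘ - 3)² = -9*(-19/5)² = -9*361/25 = -3249/25 ≈ -129.96)
M(q) = 1/(-3249/25 + q) (M(q) = 1/(q - 3249/25) = 1/(-3249/25 + q))
4919 - M((22 + 9) - 1) = 4919 - 25/(-3249 + 25*((22 + 9) - 1)) = 4919 - 25/(-3249 + 25*(31 - 1)) = 4919 - 25/(-3249 + 25*30) = 4919 - 25/(-3249 + 750) = 4919 - 25/(-2499) = 4919 - 25*(-1)/2499 = 4919 - 1*(-25/2499) = 4919 + 25/2499 = 12292606/2499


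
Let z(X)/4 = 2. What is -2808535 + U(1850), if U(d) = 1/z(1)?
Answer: -22468279/8 ≈ -2.8085e+6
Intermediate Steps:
z(X) = 8 (z(X) = 4*2 = 8)
U(d) = ⅛ (U(d) = 1/8 = ⅛)
-2808535 + U(1850) = -2808535 + ⅛ = -22468279/8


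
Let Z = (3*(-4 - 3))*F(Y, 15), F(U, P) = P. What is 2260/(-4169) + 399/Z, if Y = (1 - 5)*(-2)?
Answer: -113111/62535 ≈ -1.8088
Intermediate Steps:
Y = 8 (Y = -4*(-2) = 8)
Z = -315 (Z = (3*(-4 - 3))*15 = (3*(-7))*15 = -21*15 = -315)
2260/(-4169) + 399/Z = 2260/(-4169) + 399/(-315) = 2260*(-1/4169) + 399*(-1/315) = -2260/4169 - 19/15 = -113111/62535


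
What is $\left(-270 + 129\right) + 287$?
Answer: $146$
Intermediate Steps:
$\left(-270 + 129\right) + 287 = -141 + 287 = 146$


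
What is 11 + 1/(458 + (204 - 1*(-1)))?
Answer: 7294/663 ≈ 11.002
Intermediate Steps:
11 + 1/(458 + (204 - 1*(-1))) = 11 + 1/(458 + (204 + 1)) = 11 + 1/(458 + 205) = 11 + 1/663 = 7294/663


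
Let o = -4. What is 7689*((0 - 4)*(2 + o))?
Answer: 61512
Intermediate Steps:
7689*((0 - 4)*(2 + o)) = 7689*((0 - 4)*(2 - 4)) = 7689*(-4*(-2)) = 7689*8 = 61512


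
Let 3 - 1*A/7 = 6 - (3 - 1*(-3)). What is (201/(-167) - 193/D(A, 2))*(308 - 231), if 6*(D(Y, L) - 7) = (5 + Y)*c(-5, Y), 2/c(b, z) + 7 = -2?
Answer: -69531000/27221 ≈ -2554.3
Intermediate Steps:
c(b, z) = -2/9 (c(b, z) = 2/(-7 - 2) = 2/(-9) = 2*(-⅑) = -2/9)
A = 21 (A = 21 - 7*(6 - (3 - 1*(-3))) = 21 - 7*(6 - (3 + 3)) = 21 - 7*(6 - 1*6) = 21 - 7*(6 - 6) = 21 - 7*0 = 21 + 0 = 21)
D(Y, L) = 184/27 - Y/27 (D(Y, L) = 7 + ((5 + Y)*(-2/9))/6 = 7 + (-10/9 - 2*Y/9)/6 = 7 + (-5/27 - Y/27) = 184/27 - Y/27)
(201/(-167) - 193/D(A, 2))*(308 - 231) = (201/(-167) - 193/(184/27 - 1/27*21))*(308 - 231) = (201*(-1/167) - 193/(184/27 - 7/9))*77 = (-201/167 - 193/163/27)*77 = (-201/167 - 193*27/163)*77 = (-201/167 - 5211/163)*77 = -903000/27221*77 = -69531000/27221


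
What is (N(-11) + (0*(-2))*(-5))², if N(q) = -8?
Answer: 64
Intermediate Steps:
(N(-11) + (0*(-2))*(-5))² = (-8 + (0*(-2))*(-5))² = (-8 + 0*(-5))² = (-8 + 0)² = (-8)² = 64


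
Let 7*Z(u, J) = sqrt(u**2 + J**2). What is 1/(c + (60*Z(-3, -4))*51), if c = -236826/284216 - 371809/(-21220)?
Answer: 2638590290/5811238261823 ≈ 0.00045405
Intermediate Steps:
Z(u, J) = sqrt(J**2 + u**2)/7 (Z(u, J) = sqrt(u**2 + J**2)/7 = sqrt(J**2 + u**2)/7)
c = 6290538689/376941470 (c = -236826*1/284216 - 371809*(-1/21220) = -118413/142108 + 371809/21220 = 6290538689/376941470 ≈ 16.688)
1/(c + (60*Z(-3, -4))*51) = 1/(6290538689/376941470 + (60*(sqrt((-4)**2 + (-3)**2)/7))*51) = 1/(6290538689/376941470 + (60*(sqrt(16 + 9)/7))*51) = 1/(6290538689/376941470 + (60*(sqrt(25)/7))*51) = 1/(6290538689/376941470 + (60*((1/7)*5))*51) = 1/(6290538689/376941470 + (60*(5/7))*51) = 1/(6290538689/376941470 + (300/7)*51) = 1/(6290538689/376941470 + 15300/7) = 1/(5811238261823/2638590290) = 2638590290/5811238261823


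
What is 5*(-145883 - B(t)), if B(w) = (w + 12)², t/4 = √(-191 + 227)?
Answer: -735895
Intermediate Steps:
t = 24 (t = 4*√(-191 + 227) = 4*√36 = 4*6 = 24)
B(w) = (12 + w)²
5*(-145883 - B(t)) = 5*(-145883 - (12 + 24)²) = 5*(-145883 - 1*36²) = 5*(-145883 - 1*1296) = 5*(-145883 - 1296) = 5*(-147179) = -735895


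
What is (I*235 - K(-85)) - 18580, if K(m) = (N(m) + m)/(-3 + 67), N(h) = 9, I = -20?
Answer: -372461/16 ≈ -23279.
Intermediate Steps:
K(m) = 9/64 + m/64 (K(m) = (9 + m)/(-3 + 67) = (9 + m)/64 = (9 + m)*(1/64) = 9/64 + m/64)
(I*235 - K(-85)) - 18580 = (-20*235 - (9/64 + (1/64)*(-85))) - 18580 = (-4700 - (9/64 - 85/64)) - 18580 = (-4700 - 1*(-19/16)) - 18580 = (-4700 + 19/16) - 18580 = -75181/16 - 18580 = -372461/16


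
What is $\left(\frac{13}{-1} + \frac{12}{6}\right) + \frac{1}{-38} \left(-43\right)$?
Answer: $- \frac{375}{38} \approx -9.8684$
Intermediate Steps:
$\left(\frac{13}{-1} + \frac{12}{6}\right) + \frac{1}{-38} \left(-43\right) = \left(13 \left(-1\right) + 12 \cdot \frac{1}{6}\right) - - \frac{43}{38} = \left(-13 + 2\right) + \frac{43}{38} = -11 + \frac{43}{38} = - \frac{375}{38}$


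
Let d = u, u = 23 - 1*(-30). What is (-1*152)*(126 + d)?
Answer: -27208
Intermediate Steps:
u = 53 (u = 23 + 30 = 53)
d = 53
(-1*152)*(126 + d) = (-1*152)*(126 + 53) = -152*179 = -27208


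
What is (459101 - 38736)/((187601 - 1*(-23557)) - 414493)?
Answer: -7643/3697 ≈ -2.0674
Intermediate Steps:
(459101 - 38736)/((187601 - 1*(-23557)) - 414493) = 420365/((187601 + 23557) - 414493) = 420365/(211158 - 414493) = 420365/(-203335) = 420365*(-1/203335) = -7643/3697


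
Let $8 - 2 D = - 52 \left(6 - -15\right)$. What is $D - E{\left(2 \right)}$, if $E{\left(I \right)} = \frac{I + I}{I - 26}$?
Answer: $\frac{3301}{6} \approx 550.17$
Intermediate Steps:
$E{\left(I \right)} = \frac{2 I}{-26 + I}$
$D = 550$ ($D = 4 - \frac{\left(-52\right) \left(6 - -15\right)}{2} = 4 - \frac{\left(-52\right) \left(6 + 15\right)}{2} = 4 - \frac{\left(-52\right) 21}{2} = 4 - -546 = 4 + 546 = 550$)
$D - E{\left(2 \right)} = 550 - 2 \cdot 2 \frac{1}{-26 + 2} = 550 - 2 \cdot 2 \frac{1}{-24} = 550 - 2 \cdot 2 \left(- \frac{1}{24}\right) = 550 - - \frac{1}{6} = 550 + \frac{1}{6} = \frac{3301}{6}$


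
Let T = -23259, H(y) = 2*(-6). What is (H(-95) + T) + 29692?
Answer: 6421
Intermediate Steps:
H(y) = -12
(H(-95) + T) + 29692 = (-12 - 23259) + 29692 = -23271 + 29692 = 6421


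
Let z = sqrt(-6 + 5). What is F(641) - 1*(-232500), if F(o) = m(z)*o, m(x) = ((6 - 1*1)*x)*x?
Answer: 229295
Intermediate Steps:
z = I (z = sqrt(-1) = I ≈ 1.0*I)
m(x) = 5*x**2 (m(x) = ((6 - 1)*x)*x = (5*x)*x = 5*x**2)
F(o) = -5*o (F(o) = (5*I**2)*o = (5*(-1))*o = -5*o)
F(641) - 1*(-232500) = -5*641 - 1*(-232500) = -3205 + 232500 = 229295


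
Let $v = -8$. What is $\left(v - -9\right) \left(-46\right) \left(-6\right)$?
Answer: $276$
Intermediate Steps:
$\left(v - -9\right) \left(-46\right) \left(-6\right) = \left(-8 - -9\right) \left(-46\right) \left(-6\right) = \left(-8 + 9\right) \left(-46\right) \left(-6\right) = 1 \left(-46\right) \left(-6\right) = \left(-46\right) \left(-6\right) = 276$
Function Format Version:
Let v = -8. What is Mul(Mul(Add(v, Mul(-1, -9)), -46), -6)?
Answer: 276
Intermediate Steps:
Mul(Mul(Add(v, Mul(-1, -9)), -46), -6) = Mul(Mul(Add(-8, Mul(-1, -9)), -46), -6) = Mul(Mul(Add(-8, 9), -46), -6) = Mul(Mul(1, -46), -6) = Mul(-46, -6) = 276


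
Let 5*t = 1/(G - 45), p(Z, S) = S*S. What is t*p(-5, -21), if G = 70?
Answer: 441/125 ≈ 3.5280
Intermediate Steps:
p(Z, S) = S**2
t = 1/125 (t = 1/(5*(70 - 45)) = (1/5)/25 = (1/5)*(1/25) = 1/125 ≈ 0.0080000)
t*p(-5, -21) = (1/125)*(-21)**2 = (1/125)*441 = 441/125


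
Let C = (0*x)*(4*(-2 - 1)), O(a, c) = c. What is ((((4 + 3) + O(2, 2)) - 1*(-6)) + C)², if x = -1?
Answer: 225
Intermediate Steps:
C = 0 (C = (0*(-1))*(4*(-2 - 1)) = 0*(4*(-3)) = 0*(-12) = 0)
((((4 + 3) + O(2, 2)) - 1*(-6)) + C)² = ((((4 + 3) + 2) - 1*(-6)) + 0)² = (((7 + 2) + 6) + 0)² = ((9 + 6) + 0)² = (15 + 0)² = 15² = 225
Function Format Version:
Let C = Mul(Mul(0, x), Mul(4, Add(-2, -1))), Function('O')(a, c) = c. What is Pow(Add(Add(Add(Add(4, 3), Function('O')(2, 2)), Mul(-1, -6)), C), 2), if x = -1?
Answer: 225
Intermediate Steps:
C = 0 (C = Mul(Mul(0, -1), Mul(4, Add(-2, -1))) = Mul(0, Mul(4, -3)) = Mul(0, -12) = 0)
Pow(Add(Add(Add(Add(4, 3), Function('O')(2, 2)), Mul(-1, -6)), C), 2) = Pow(Add(Add(Add(Add(4, 3), 2), Mul(-1, -6)), 0), 2) = Pow(Add(Add(Add(7, 2), 6), 0), 2) = Pow(Add(Add(9, 6), 0), 2) = Pow(Add(15, 0), 2) = Pow(15, 2) = 225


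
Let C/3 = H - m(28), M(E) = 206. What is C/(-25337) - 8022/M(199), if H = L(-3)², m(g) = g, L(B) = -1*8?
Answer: -101637831/2609711 ≈ -38.946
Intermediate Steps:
L(B) = -8
H = 64 (H = (-8)² = 64)
C = 108 (C = 3*(64 - 1*28) = 3*(64 - 28) = 3*36 = 108)
C/(-25337) - 8022/M(199) = 108/(-25337) - 8022/206 = 108*(-1/25337) - 8022*1/206 = -108/25337 - 4011/103 = -101637831/2609711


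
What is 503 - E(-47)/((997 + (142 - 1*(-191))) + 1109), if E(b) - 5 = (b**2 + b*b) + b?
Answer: 1222441/2439 ≈ 501.21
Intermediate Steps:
E(b) = 5 + b + 2*b**2 (E(b) = 5 + ((b**2 + b*b) + b) = 5 + ((b**2 + b**2) + b) = 5 + (2*b**2 + b) = 5 + (b + 2*b**2) = 5 + b + 2*b**2)
503 - E(-47)/((997 + (142 - 1*(-191))) + 1109) = 503 - (5 - 47 + 2*(-47)**2)/((997 + (142 - 1*(-191))) + 1109) = 503 - (5 - 47 + 2*2209)/((997 + (142 + 191)) + 1109) = 503 - (5 - 47 + 4418)/((997 + 333) + 1109) = 503 - 4376/(1330 + 1109) = 503 - 4376/2439 = 1222441/2439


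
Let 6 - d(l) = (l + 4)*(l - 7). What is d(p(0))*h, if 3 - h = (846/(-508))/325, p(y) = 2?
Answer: 4465314/41275 ≈ 108.18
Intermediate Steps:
d(l) = 6 - (-7 + l)*(4 + l) (d(l) = 6 - (l + 4)*(l - 7) = 6 - (4 + l)*(-7 + l) = 6 - (-7 + l)*(4 + l))
h = 248073/82550 (h = 3 - 846/(-508)/325 = 3 - 846*(-1/508)/325 = 3 - (-423)/(254*325) = 3 - 1*(-423/82550) = 3 + 423/82550 = 248073/82550 ≈ 3.0051)
d(p(0))*h = (34 - 1*2² + 3*2)*(248073/82550) = (34 - 1*4 + 6)*(248073/82550) = (34 - 4 + 6)*(248073/82550) = 36*(248073/82550) = 4465314/41275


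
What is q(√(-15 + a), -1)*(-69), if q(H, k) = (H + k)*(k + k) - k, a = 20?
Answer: -207 + 138*√5 ≈ 101.58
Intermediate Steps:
q(H, k) = -k + 2*k*(H + k) (q(H, k) = (H + k)*(2*k) - k = 2*k*(H + k) - k = -k + 2*k*(H + k))
q(√(-15 + a), -1)*(-69) = -(-1 + 2*√(-15 + 20) + 2*(-1))*(-69) = -(-1 + 2*√5 - 2)*(-69) = -(-3 + 2*√5)*(-69) = (3 - 2*√5)*(-69) = -207 + 138*√5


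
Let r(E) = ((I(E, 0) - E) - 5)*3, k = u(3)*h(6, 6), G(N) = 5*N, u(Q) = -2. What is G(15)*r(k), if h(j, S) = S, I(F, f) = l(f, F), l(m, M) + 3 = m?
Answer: 900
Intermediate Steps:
l(m, M) = -3 + m
I(F, f) = -3 + f
k = -12 (k = -2*6 = -12)
r(E) = -24 - 3*E (r(E) = (((-3 + 0) - E) - 5)*3 = ((-3 - E) - 5)*3 = (-8 - E)*3 = -24 - 3*E)
G(15)*r(k) = (5*15)*(-24 - 3*(-12)) = 75*(-24 + 36) = 75*12 = 900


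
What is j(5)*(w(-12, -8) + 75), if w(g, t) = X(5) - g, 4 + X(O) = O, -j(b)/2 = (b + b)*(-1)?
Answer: 1760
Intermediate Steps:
j(b) = 4*b (j(b) = -2*(b + b)*(-1) = -2*2*b*(-1) = -(-4)*b = 4*b)
X(O) = -4 + O
w(g, t) = 1 - g (w(g, t) = (-4 + 5) - g = 1 - g)
j(5)*(w(-12, -8) + 75) = (4*5)*((1 - 1*(-12)) + 75) = 20*((1 + 12) + 75) = 20*(13 + 75) = 20*88 = 1760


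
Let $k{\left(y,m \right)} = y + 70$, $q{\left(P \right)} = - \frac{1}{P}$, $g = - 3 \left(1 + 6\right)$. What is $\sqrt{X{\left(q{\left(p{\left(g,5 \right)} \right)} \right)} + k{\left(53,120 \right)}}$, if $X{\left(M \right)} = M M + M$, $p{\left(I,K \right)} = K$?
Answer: $\frac{\sqrt{3071}}{5} \approx 11.083$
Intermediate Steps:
$g = -21$ ($g = \left(-3\right) 7 = -21$)
$X{\left(M \right)} = M + M^{2}$ ($X{\left(M \right)} = M^{2} + M = M + M^{2}$)
$k{\left(y,m \right)} = 70 + y$
$\sqrt{X{\left(q{\left(p{\left(g,5 \right)} \right)} \right)} + k{\left(53,120 \right)}} = \sqrt{- \frac{1}{5} \left(1 - \frac{1}{5}\right) + \left(70 + 53\right)} = \sqrt{\left(-1\right) \frac{1}{5} \left(1 - \frac{1}{5}\right) + 123} = \sqrt{- \frac{1 - \frac{1}{5}}{5} + 123} = \sqrt{\left(- \frac{1}{5}\right) \frac{4}{5} + 123} = \sqrt{- \frac{4}{25} + 123} = \sqrt{\frac{3071}{25}} = \frac{\sqrt{3071}}{5}$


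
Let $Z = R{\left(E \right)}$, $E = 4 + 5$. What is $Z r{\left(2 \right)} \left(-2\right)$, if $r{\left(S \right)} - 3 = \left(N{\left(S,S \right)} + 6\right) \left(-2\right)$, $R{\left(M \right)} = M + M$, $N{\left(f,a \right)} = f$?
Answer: $468$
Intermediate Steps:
$E = 9$
$R{\left(M \right)} = 2 M$
$Z = 18$ ($Z = 2 \cdot 9 = 18$)
$r{\left(S \right)} = -9 - 2 S$ ($r{\left(S \right)} = 3 + \left(S + 6\right) \left(-2\right) = 3 + \left(6 + S\right) \left(-2\right) = 3 - \left(12 + 2 S\right) = -9 - 2 S$)
$Z r{\left(2 \right)} \left(-2\right) = 18 \left(-9 - 4\right) \left(-2\right) = 18 \left(-13\right) \left(-2\right) = \left(-234\right) \left(-2\right) = 468$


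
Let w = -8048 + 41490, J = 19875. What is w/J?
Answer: 33442/19875 ≈ 1.6826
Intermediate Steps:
w = 33442
w/J = 33442/19875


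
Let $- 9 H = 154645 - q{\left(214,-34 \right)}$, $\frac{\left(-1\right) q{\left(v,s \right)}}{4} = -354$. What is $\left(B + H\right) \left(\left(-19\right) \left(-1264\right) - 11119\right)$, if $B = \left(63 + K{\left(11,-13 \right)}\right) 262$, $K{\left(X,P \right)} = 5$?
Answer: $10195795$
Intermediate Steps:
$q{\left(v,s \right)} = 1416$ ($q{\left(v,s \right)} = \left(-4\right) \left(-354\right) = 1416$)
$B = 17816$ ($B = \left(63 + 5\right) 262 = 68 \cdot 262 = 17816$)
$H = - \frac{153229}{9}$ ($H = - \frac{154645 - 1416}{9} = \left(- \frac{1}{9}\right) 153229 = - \frac{153229}{9} \approx -17025.0$)
$\left(B + H\right) \left(\left(-19\right) \left(-1264\right) - 11119\right) = \left(17816 - \frac{153229}{9}\right) \left(\left(-19\right) \left(-1264\right) - 11119\right) = \frac{7115 \left(24016 - 11119\right)}{9} = \frac{7115}{9} \cdot 12897 = 10195795$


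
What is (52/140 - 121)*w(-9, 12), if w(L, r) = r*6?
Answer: -303984/35 ≈ -8685.3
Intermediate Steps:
w(L, r) = 6*r
(52/140 - 121)*w(-9, 12) = (52/140 - 121)*(6*12) = (52*(1/140) - 121)*72 = (13/35 - 121)*72 = -4222/35*72 = -303984/35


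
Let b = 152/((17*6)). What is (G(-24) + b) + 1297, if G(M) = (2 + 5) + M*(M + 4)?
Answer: 91060/51 ≈ 1785.5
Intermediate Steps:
b = 76/51 (b = 152/102 = 152*(1/102) = 76/51 ≈ 1.4902)
G(M) = 7 + M*(4 + M)
(G(-24) + b) + 1297 = ((7 + (-24)² + 4*(-24)) + 76/51) + 1297 = ((7 + 576 - 96) + 76/51) + 1297 = (487 + 76/51) + 1297 = 24913/51 + 1297 = 91060/51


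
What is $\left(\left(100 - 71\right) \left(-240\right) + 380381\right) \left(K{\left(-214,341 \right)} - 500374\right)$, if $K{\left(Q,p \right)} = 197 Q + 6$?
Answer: $-202590601446$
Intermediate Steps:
$K{\left(Q,p \right)} = 6 + 197 Q$
$\left(\left(100 - 71\right) \left(-240\right) + 380381\right) \left(K{\left(-214,341 \right)} - 500374\right) = \left(\left(100 - 71\right) \left(-240\right) + 380381\right) \left(\left(6 + 197 \left(-214\right)\right) - 500374\right) = \left(29 \left(-240\right) + 380381\right) \left(\left(6 - 42158\right) - 500374\right) = \left(-6960 + 380381\right) \left(-42152 - 500374\right) = 373421 \left(-542526\right) = -202590601446$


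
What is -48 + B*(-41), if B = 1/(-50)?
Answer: -2359/50 ≈ -47.180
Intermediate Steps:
B = -1/50 ≈ -0.020000
-48 + B*(-41) = -48 - 1/50*(-41) = -48 + 41/50 = -2359/50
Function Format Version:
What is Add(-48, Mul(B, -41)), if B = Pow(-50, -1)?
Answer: Rational(-2359, 50) ≈ -47.180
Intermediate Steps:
B = Rational(-1, 50) ≈ -0.020000
Add(-48, Mul(B, -41)) = Add(-48, Mul(Rational(-1, 50), -41)) = Add(-48, Rational(41, 50)) = Rational(-2359, 50)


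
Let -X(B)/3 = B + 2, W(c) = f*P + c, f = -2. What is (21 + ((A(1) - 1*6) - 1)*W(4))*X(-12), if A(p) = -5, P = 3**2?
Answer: 5670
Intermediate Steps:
P = 9
W(c) = -18 + c (W(c) = -2*9 + c = -18 + c)
X(B) = -6 - 3*B (X(B) = -3*(B + 2) = -3*(2 + B) = -6 - 3*B)
(21 + ((A(1) - 1*6) - 1)*W(4))*X(-12) = (21 + ((-5 - 1*6) - 1)*(-18 + 4))*(-6 - 3*(-12)) = (21 + ((-5 - 6) - 1)*(-14))*(-6 + 36) = (21 + (-11 - 1)*(-14))*30 = (21 - 12*(-14))*30 = (21 + 168)*30 = 189*30 = 5670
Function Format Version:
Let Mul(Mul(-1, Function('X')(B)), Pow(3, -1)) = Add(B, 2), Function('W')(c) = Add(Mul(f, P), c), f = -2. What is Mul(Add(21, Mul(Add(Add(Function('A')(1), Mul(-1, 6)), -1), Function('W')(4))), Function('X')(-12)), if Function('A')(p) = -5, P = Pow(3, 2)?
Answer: 5670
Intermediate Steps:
P = 9
Function('W')(c) = Add(-18, c) (Function('W')(c) = Add(Mul(-2, 9), c) = Add(-18, c))
Function('X')(B) = Add(-6, Mul(-3, B)) (Function('X')(B) = Mul(-3, Add(B, 2)) = Mul(-3, Add(2, B)) = Add(-6, Mul(-3, B)))
Mul(Add(21, Mul(Add(Add(Function('A')(1), Mul(-1, 6)), -1), Function('W')(4))), Function('X')(-12)) = Mul(Add(21, Mul(Add(Add(-5, Mul(-1, 6)), -1), Add(-18, 4))), Add(-6, Mul(-3, -12))) = Mul(Add(21, Mul(Add(Add(-5, -6), -1), -14)), Add(-6, 36)) = Mul(Add(21, Mul(Add(-11, -1), -14)), 30) = Mul(Add(21, Mul(-12, -14)), 30) = Mul(Add(21, 168), 30) = Mul(189, 30) = 5670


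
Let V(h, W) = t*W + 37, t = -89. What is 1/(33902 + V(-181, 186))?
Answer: 1/17385 ≈ 5.7521e-5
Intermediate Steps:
V(h, W) = 37 - 89*W (V(h, W) = -89*W + 37 = 37 - 89*W)
1/(33902 + V(-181, 186)) = 1/(33902 + (37 - 89*186)) = 1/(33902 + (37 - 16554)) = 1/(33902 - 16517) = 1/17385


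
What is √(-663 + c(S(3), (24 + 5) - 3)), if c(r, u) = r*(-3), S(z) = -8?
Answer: 3*I*√71 ≈ 25.278*I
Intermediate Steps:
c(r, u) = -3*r
√(-663 + c(S(3), (24 + 5) - 3)) = √(-663 - 3*(-8)) = √(-663 + 24) = √(-639) = 3*I*√71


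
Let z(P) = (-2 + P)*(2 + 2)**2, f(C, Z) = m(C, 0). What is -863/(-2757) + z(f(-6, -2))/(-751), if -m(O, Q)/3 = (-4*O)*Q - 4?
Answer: 206993/2070507 ≈ 0.099972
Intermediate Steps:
m(O, Q) = 12 + 12*O*Q (m(O, Q) = -3*((-4*O)*Q - 4) = -3*(-4*O*Q - 4) = -3*(-4 - 4*O*Q) = 12 + 12*O*Q)
f(C, Z) = 12 (f(C, Z) = 12 + 12*C*0 = 12 + 0 = 12)
z(P) = -32 + 16*P (z(P) = (-2 + P)*4**2 = (-2 + P)*16 = -32 + 16*P)
-863/(-2757) + z(f(-6, -2))/(-751) = -863/(-2757) + (-32 + 16*12)/(-751) = -863*(-1/2757) + (-32 + 192)*(-1/751) = 863/2757 + 160*(-1/751) = 863/2757 - 160/751 = 206993/2070507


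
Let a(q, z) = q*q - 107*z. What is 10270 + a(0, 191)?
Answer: -10167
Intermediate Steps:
a(q, z) = q**2 - 107*z
10270 + a(0, 191) = 10270 + (0**2 - 107*191) = 10270 + (0 - 20437) = 10270 - 20437 = -10167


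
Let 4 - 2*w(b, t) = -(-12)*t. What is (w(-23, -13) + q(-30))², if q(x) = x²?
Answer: 960400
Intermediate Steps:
w(b, t) = 2 - 6*t (w(b, t) = 2 - (-1)*(-12*t)/2 = 2 - 6*t)
(w(-23, -13) + q(-30))² = ((2 - 6*(-13)) + (-30)²)² = ((2 + 78) + 900)² = (80 + 900)² = 980² = 960400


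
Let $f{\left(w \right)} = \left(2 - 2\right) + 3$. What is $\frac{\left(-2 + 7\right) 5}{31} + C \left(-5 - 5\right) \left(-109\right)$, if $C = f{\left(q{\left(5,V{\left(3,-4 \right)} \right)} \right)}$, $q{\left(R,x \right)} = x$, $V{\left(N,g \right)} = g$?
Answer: $\frac{101395}{31} \approx 3270.8$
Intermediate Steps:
$f{\left(w \right)} = 3$ ($f{\left(w \right)} = 0 + 3 = 3$)
$C = 3$
$\frac{\left(-2 + 7\right) 5}{31} + C \left(-5 - 5\right) \left(-109\right) = \frac{\left(-2 + 7\right) 5}{31} + 3 \left(-5 - 5\right) \left(-109\right) = 5 \cdot 5 \cdot \frac{1}{31} + 3 \left(-10\right) \left(-109\right) = 25 \cdot \frac{1}{31} - -3270 = \frac{25}{31} + 3270 = \frac{101395}{31}$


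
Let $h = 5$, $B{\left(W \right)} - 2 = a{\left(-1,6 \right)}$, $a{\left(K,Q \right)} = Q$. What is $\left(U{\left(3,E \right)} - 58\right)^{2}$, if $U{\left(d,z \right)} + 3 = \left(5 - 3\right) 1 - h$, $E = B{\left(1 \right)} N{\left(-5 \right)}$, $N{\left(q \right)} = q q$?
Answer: $4096$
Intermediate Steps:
$N{\left(q \right)} = q^{2}$
$B{\left(W \right)} = 8$ ($B{\left(W \right)} = 2 + 6 = 8$)
$E = 200$ ($E = 8 \left(-5\right)^{2} = 8 \cdot 25 = 200$)
$U{\left(d,z \right)} = -6$ ($U{\left(d,z \right)} = -3 - \left(5 - \left(5 - 3\right) 1\right) = -3 + \left(2 \cdot 1 - 5\right) = -3 + \left(2 - 5\right) = -3 - 3 = -6$)
$\left(U{\left(3,E \right)} - 58\right)^{2} = \left(-6 - 58\right)^{2} = \left(-64\right)^{2} = 4096$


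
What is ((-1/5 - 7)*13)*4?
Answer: -1872/5 ≈ -374.40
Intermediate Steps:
((-1/5 - 7)*13)*4 = ((-1*⅕ - 7)*13)*4 = ((-⅕ - 7)*13)*4 = -36/5*13*4 = -468/5*4 = -1872/5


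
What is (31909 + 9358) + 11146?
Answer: 52413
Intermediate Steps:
(31909 + 9358) + 11146 = 41267 + 11146 = 52413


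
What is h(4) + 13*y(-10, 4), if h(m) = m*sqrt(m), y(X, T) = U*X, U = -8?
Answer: 1048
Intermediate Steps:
y(X, T) = -8*X
h(m) = m**(3/2)
h(4) + 13*y(-10, 4) = 4**(3/2) + 13*(-8*(-10)) = 8 + 13*80 = 8 + 1040 = 1048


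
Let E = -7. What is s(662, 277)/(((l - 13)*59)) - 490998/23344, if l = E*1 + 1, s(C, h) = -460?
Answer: -269835259/13084312 ≈ -20.623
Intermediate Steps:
l = -6 (l = -7*1 + 1 = -7 + 1 = -6)
s(662, 277)/(((l - 13)*59)) - 490998/23344 = -460*1/(59*(-6 - 13)) - 490998/23344 = -460/((-19*59)) - 490998*1/23344 = -460/(-1121) - 245499/11672 = -460*(-1/1121) - 245499/11672 = 460/1121 - 245499/11672 = -269835259/13084312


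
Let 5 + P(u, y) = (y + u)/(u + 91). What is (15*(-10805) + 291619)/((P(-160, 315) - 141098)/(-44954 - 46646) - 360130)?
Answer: -409384948800/1138077957869 ≈ -0.35972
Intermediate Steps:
P(u, y) = -5 + (u + y)/(91 + u) (P(u, y) = -5 + (y + u)/(u + 91) = -5 + (u + y)/(91 + u))
(15*(-10805) + 291619)/((P(-160, 315) - 141098)/(-44954 - 46646) - 360130) = (15*(-10805) + 291619)/(((-455 + 315 - 4*(-160))/(91 - 160) - 141098)/(-44954 - 46646) - 360130) = (-162075 + 291619)/(((-455 + 315 + 640)/(-69) - 141098)/(-91600) - 360130) = 129544/((-1/69*500 - 141098)*(-1/91600) - 360130) = 129544/((-500/69 - 141098)*(-1/91600) - 360130) = 129544/(-9736262/69*(-1/91600) - 360130) = 129544/(4868131/3160200 - 360130) = 129544/(-1138077957869/3160200) = 129544*(-3160200/1138077957869) = -409384948800/1138077957869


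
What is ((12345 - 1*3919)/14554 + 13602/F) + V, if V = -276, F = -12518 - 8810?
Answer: -55933931/202616 ≈ -276.06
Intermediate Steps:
F = -21328
((12345 - 1*3919)/14554 + 13602/F) + V = ((12345 - 1*3919)/14554 + 13602/(-21328)) - 276 = ((12345 - 3919)*(1/14554) + 13602*(-1/21328)) - 276 = (8426*(1/14554) - 6801/10664) - 276 = (11/19 - 6801/10664) - 276 = -11915/202616 - 276 = -55933931/202616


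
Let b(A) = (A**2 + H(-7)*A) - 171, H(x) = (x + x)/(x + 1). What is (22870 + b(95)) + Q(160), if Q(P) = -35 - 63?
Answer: 95543/3 ≈ 31848.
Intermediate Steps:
H(x) = 2*x/(1 + x) (H(x) = (2*x)/(1 + x) = 2*x/(1 + x))
Q(P) = -98
b(A) = -171 + A**2 + 7*A/3 (b(A) = (A**2 + (2*(-7)/(1 - 7))*A) - 171 = (A**2 + (2*(-7)/(-6))*A) - 171 = (A**2 + (2*(-7)*(-1/6))*A) - 171 = (A**2 + 7*A/3) - 171 = -171 + A**2 + 7*A/3)
(22870 + b(95)) + Q(160) = (22870 + (-171 + 95**2 + (7/3)*95)) - 98 = (22870 + (-171 + 9025 + 665/3)) - 98 = (22870 + 27227/3) - 98 = 95837/3 - 98 = 95543/3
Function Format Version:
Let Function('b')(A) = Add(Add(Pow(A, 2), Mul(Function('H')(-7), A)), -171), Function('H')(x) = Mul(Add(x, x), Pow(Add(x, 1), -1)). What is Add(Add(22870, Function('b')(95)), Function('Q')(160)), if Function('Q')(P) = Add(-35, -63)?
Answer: Rational(95543, 3) ≈ 31848.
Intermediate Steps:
Function('H')(x) = Mul(2, x, Pow(Add(1, x), -1)) (Function('H')(x) = Mul(Mul(2, x), Pow(Add(1, x), -1)) = Mul(2, x, Pow(Add(1, x), -1)))
Function('Q')(P) = -98
Function('b')(A) = Add(-171, Pow(A, 2), Mul(Rational(7, 3), A)) (Function('b')(A) = Add(Add(Pow(A, 2), Mul(Mul(2, -7, Pow(Add(1, -7), -1)), A)), -171) = Add(Add(Pow(A, 2), Mul(Mul(2, -7, Pow(-6, -1)), A)), -171) = Add(Add(Pow(A, 2), Mul(Mul(2, -7, Rational(-1, 6)), A)), -171) = Add(Add(Pow(A, 2), Mul(Rational(7, 3), A)), -171) = Add(-171, Pow(A, 2), Mul(Rational(7, 3), A)))
Add(Add(22870, Function('b')(95)), Function('Q')(160)) = Add(Add(22870, Add(-171, Pow(95, 2), Mul(Rational(7, 3), 95))), -98) = Add(Add(22870, Add(-171, 9025, Rational(665, 3))), -98) = Add(Add(22870, Rational(27227, 3)), -98) = Add(Rational(95837, 3), -98) = Rational(95543, 3)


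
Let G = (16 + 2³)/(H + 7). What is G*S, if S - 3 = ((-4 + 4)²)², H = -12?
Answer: -72/5 ≈ -14.400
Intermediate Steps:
G = -24/5 (G = (16 + 2³)/(-12 + 7) = (16 + 8)/(-5) = 24*(-⅕) = -24/5 ≈ -4.8000)
S = 3 (S = 3 + ((-4 + 4)²)² = 3 + (0²)² = 3 + 0² = 3 + 0 = 3)
G*S = -24/5*3 = -72/5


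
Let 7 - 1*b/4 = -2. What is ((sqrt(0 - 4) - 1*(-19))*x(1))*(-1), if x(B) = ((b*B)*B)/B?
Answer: -684 - 72*I ≈ -684.0 - 72.0*I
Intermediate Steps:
b = 36 (b = 28 - 4*(-2) = 28 + 8 = 36)
x(B) = 36*B (x(B) = ((36*B)*B)/B = (36*B**2)/B = 36*B)
((sqrt(0 - 4) - 1*(-19))*x(1))*(-1) = ((sqrt(0 - 4) - 1*(-19))*(36*1))*(-1) = ((sqrt(-4) + 19)*36)*(-1) = ((2*I + 19)*36)*(-1) = ((19 + 2*I)*36)*(-1) = (684 + 72*I)*(-1) = -684 - 72*I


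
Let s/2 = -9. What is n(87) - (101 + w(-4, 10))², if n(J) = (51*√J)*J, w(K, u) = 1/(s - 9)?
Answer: -7431076/729 + 4437*√87 ≈ 31192.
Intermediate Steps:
s = -18 (s = 2*(-9) = -18)
w(K, u) = -1/27 (w(K, u) = 1/(-18 - 9) = 1/(-27) = -1/27)
n(J) = 51*J^(3/2)
n(87) - (101 + w(-4, 10))² = 51*87^(3/2) - (101 - 1/27)² = 51*(87*√87) - (2726/27)² = 4437*√87 - 1*7431076/729 = 4437*√87 - 7431076/729 = -7431076/729 + 4437*√87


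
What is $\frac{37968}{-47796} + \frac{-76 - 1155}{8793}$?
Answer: $- \frac{4674875}{5003217} \approx -0.93437$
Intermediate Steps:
$\frac{37968}{-47796} + \frac{-76 - 1155}{8793} = 37968 \left(- \frac{1}{47796}\right) + \left(-76 - 1155\right) \frac{1}{8793} = - \frac{452}{569} - \frac{1231}{8793} = - \frac{4674875}{5003217}$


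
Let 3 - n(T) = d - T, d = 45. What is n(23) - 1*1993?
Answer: -2012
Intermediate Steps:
n(T) = -42 + T (n(T) = 3 - (45 - T) = 3 + (-45 + T) = -42 + T)
n(23) - 1*1993 = (-42 + 23) - 1*1993 = -19 - 1993 = -2012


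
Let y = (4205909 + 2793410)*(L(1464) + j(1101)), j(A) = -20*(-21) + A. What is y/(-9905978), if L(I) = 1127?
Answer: -9267098356/4952989 ≈ -1871.0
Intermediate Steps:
j(A) = 420 + A
y = 18534196712 (y = (4205909 + 2793410)*(1127 + (420 + 1101)) = 6999319*(1127 + 1521) = 6999319*2648 = 18534196712)
y/(-9905978) = 18534196712/(-9905978) = 18534196712*(-1/9905978) = -9267098356/4952989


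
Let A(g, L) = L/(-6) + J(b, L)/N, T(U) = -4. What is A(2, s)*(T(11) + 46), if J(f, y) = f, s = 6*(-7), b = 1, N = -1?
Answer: 252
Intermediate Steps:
s = -42
A(g, L) = -1 - L/6 (A(g, L) = L/(-6) + 1/(-1) = L*(-⅙) + 1*(-1) = -L/6 - 1 = -1 - L/6)
A(2, s)*(T(11) + 46) = (-1 - ⅙*(-42))*(-4 + 46) = (-1 + 7)*42 = 6*42 = 252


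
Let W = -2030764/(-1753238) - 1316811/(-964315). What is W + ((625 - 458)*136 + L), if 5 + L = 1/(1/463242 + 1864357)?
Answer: 663185201780683934434729532/29202954963801481766563 ≈ 22710.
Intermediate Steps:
L = -4318241863733/863648465395 (L = -5 + 1/(1/463242 + 1864357) = -5 + 1/(863648465395/463242) = -5 + 463242/863648465395 = -4318241863733/863648465395 ≈ -5.0000)
W = 2133489635339/845336850985 (W = -2030764*(-1/1753238) - 1316811*(-1/964315) = 1015382/876619 + 1316811/964315 = 2133489635339/845336850985 ≈ 2.5238)
W + ((625 - 458)*136 + L) = 2133489635339/845336850985 + ((625 - 458)*136 - 4318241863733/863648465395) = 2133489635339/845336850985 + (167*136 - 4318241863733/863648465395) = 2133489635339/845336850985 + (22712 - 4318241863733/863648465395) = 2133489635339/845336850985 + 19610865704187507/863648465395 = 663185201780683934434729532/29202954963801481766563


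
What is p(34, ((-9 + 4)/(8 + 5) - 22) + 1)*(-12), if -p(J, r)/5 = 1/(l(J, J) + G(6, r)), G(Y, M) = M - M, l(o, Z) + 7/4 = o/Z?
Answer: -80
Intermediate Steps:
l(o, Z) = -7/4 + o/Z
G(Y, M) = 0
p(J, r) = 20/3 (p(J, r) = -5/((-7/4 + J/J) + 0) = -5/((-7/4 + 1) + 0) = -5/(-3/4 + 0) = -5/(-3/4) = -5*(-4/3) = 20/3)
p(34, ((-9 + 4)/(8 + 5) - 22) + 1)*(-12) = (20/3)*(-12) = -80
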